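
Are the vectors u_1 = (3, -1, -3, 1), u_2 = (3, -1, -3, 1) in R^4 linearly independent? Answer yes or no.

Form the matrix with these vectors as rows and row reduce.
R2 ← R2 − R1: [0, 0, 0, 0]
1 nonzero row, so the 2 vectors span a space of dimension 1.
Since 1 < 2, the vectors are linearly dependent.

no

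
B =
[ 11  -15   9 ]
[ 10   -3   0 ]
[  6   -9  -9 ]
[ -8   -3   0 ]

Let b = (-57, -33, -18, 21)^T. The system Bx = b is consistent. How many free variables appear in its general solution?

0

Row reduce the augmented matrix [B | b].
R2 ← R2 − (10/11)·R1: [0, 117/11, -90/11, 207/11]
R3 ← R3 − (6/11)·R1: [0, -9/11, -153/11, 144/11]
R4 ← R4 + (8/11)·R1: [0, -153/11, 72/11, -225/11]
R3 ← R3 + (1/13)·R2: [0, 0, -189/13, 189/13]
R4 ← R4 + (17/13)·R2: [0, 0, -54/13, 54/13]
R4 ← R4 − (2/7)·R3: [0, 0, 0, 0]
The echelon form has 3 nonzero rows, and every pivot lies in the first 3 columns, so rank(B) = rank([B|b]) = 3.
The system is consistent.
Free variables = (unknowns) − (rank) = 3 − 3 = 0.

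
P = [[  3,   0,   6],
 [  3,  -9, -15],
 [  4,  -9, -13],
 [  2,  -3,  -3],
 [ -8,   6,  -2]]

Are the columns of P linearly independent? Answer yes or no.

Row reduce P to echelon form.
R2 ← R2 − R1: [0, -9, -21]
R3 ← R3 − (4/3)·R1: [0, -9, -21]
R4 ← R4 − (2/3)·R1: [0, -3, -7]
R5 ← R5 + (8/3)·R1: [0, 6, 14]
R3 ← R3 − R2: [0, 0, 0]
R4 ← R4 − (1/3)·R2: [0, 0, 0]
R5 ← R5 + (2/3)·R2: [0, 0, 0]
2 pivots among 3 columns.
Only 2 < 3 pivot columns, so the columns are linearly dependent.

no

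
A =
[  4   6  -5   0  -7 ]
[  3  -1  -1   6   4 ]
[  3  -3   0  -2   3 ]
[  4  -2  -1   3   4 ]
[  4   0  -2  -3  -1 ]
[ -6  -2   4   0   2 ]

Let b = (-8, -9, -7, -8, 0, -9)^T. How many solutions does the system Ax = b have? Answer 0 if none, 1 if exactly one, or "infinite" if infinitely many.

0

Row reduce the augmented matrix [A | b].
R2 ← R2 − (3/4)·R1: [0, -11/2, 11/4, 6, 37/4, -3]
R3 ← R3 − (3/4)·R1: [0, -15/2, 15/4, -2, 33/4, -1]
R4 ← R4 − R1: [0, -8, 4, 3, 11, 0]
R5 ← R5 − R1: [0, -6, 3, -3, 6, 8]
R6 ← R6 + (3/2)·R1: [0, 7, -7/2, 0, -17/2, -21]
R3 ← R3 − (15/11)·R2: [0, 0, 0, -112/11, -48/11, 34/11]
R4 ← R4 − (16/11)·R2: [0, 0, 0, -63/11, -27/11, 48/11]
R5 ← R5 − (12/11)·R2: [0, 0, 0, -105/11, -45/11, 124/11]
R6 ← R6 + (14/11)·R2: [0, 0, 0, 84/11, 36/11, -273/11]
R4 ← R4 − (9/16)·R3: [0, 0, 0, 0, 0, 21/8]
R5 ← R5 − (15/16)·R3: [0, 0, 0, 0, 0, 67/8]
R6 ← R6 + (3/4)·R3: [0, 0, 0, 0, 0, -45/2]
R5 ← R5 − (67/21)·R4: [0, 0, 0, 0, 0, 0]
R6 ← R6 + (60/7)·R4: [0, 0, 0, 0, 0, 0]
The echelon form has 4 nonzero rows; the last pivot sits in the augmented column, so rank(A) = 3 but rank([A|b]) = 4.
Since the ranks differ, the system is inconsistent.
It has no solutions.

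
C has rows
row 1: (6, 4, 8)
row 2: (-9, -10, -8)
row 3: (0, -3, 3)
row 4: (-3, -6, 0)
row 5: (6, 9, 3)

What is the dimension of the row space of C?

2

Row reduce to echelon form.
R2 ← R2 + (3/2)·R1: [0, -4, 4]
R4 ← R4 + (1/2)·R1: [0, -4, 4]
R5 ← R5 − R1: [0, 5, -5]
R3 ← R3 − (3/4)·R2: [0, 0, 0]
R4 ← R4 − R2: [0, 0, 0]
R5 ← R5 + (5/4)·R2: [0, 0, 0]
Echelon form has 2 nonzero rows, so rank(C) = 2.
The row space has dimension equal to the rank: 2.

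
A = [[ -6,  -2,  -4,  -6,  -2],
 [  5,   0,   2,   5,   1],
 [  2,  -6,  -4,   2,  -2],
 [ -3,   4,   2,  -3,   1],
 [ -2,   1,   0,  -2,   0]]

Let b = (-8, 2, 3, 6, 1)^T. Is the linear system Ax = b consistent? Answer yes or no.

no

Row reduce the augmented matrix [A | b].
R2 ← R2 + (5/6)·R1: [0, -5/3, -4/3, 0, -2/3, -14/3]
R3 ← R3 + (1/3)·R1: [0, -20/3, -16/3, 0, -8/3, 1/3]
R4 ← R4 − (1/2)·R1: [0, 5, 4, 0, 2, 10]
R5 ← R5 − (1/3)·R1: [0, 5/3, 4/3, 0, 2/3, 11/3]
R3 ← R3 − (4)·R2: [0, 0, 0, 0, 0, 19]
R4 ← R4 + (3)·R2: [0, 0, 0, 0, 0, -4]
R5 ← R5 + R2: [0, 0, 0, 0, 0, -1]
R4 ← R4 + (4/19)·R3: [0, 0, 0, 0, 0, 0]
R5 ← R5 + (1/19)·R3: [0, 0, 0, 0, 0, 0]
The echelon form has 3 nonzero rows; the last pivot sits in the augmented column, so rank(A) = 2 but rank([A|b]) = 3.
Since the ranks differ, the system is inconsistent.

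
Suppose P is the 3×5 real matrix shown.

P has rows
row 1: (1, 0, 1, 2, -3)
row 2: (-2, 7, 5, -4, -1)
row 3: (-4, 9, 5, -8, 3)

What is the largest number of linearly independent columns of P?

2

Row reduce to echelon form.
R2 ← R2 + (2)·R1: [0, 7, 7, 0, -7]
R3 ← R3 + (4)·R1: [0, 9, 9, 0, -9]
R3 ← R3 − (9/7)·R2: [0, 0, 0, 0, 0]
Echelon form has 2 nonzero rows, so rank(P) = 2.
The rank gives the maximum number of linearly independent columns: 2.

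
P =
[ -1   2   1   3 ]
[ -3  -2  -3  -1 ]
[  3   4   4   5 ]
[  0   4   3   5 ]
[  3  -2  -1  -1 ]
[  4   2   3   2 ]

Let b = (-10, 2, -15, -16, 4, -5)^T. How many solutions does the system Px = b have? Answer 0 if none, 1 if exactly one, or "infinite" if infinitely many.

Row reduce the augmented matrix [P | b].
R2 ← R2 − (3)·R1: [0, -8, -6, -10, 32]
R3 ← R3 + (3)·R1: [0, 10, 7, 14, -45]
R5 ← R5 + (3)·R1: [0, 4, 2, 8, -26]
R6 ← R6 + (4)·R1: [0, 10, 7, 14, -45]
R3 ← R3 + (5/4)·R2: [0, 0, -1/2, 3/2, -5]
R4 ← R4 + (1/2)·R2: [0, 0, 0, 0, 0]
R5 ← R5 + (1/2)·R2: [0, 0, -1, 3, -10]
R6 ← R6 + (5/4)·R2: [0, 0, -1/2, 3/2, -5]
R5 ← R5 − (2)·R3: [0, 0, 0, 0, 0]
R6 ← R6 − R3: [0, 0, 0, 0, 0]
The echelon form has 3 nonzero rows, and every pivot lies in the first 4 columns, so rank(P) = rank([P|b]) = 3.
The system is consistent.
rank = 3 < 4 unknowns, so there are infinitely many solutions.

infinite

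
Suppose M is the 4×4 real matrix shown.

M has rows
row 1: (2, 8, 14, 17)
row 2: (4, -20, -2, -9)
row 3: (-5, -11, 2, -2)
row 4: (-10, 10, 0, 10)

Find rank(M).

Row reduce to echelon form.
R2 ← R2 − (2)·R1: [0, -36, -30, -43]
R3 ← R3 + (5/2)·R1: [0, 9, 37, 81/2]
R4 ← R4 + (5)·R1: [0, 50, 70, 95]
R3 ← R3 + (1/4)·R2: [0, 0, 59/2, 119/4]
R4 ← R4 + (25/18)·R2: [0, 0, 85/3, 635/18]
R4 ← R4 − (170/177)·R3: [0, 0, 0, 3560/531]
Echelon form has 4 nonzero rows, so rank(M) = 4.

4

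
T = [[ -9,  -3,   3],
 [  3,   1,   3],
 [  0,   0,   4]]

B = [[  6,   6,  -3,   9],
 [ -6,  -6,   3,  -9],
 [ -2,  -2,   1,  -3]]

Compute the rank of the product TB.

1

First compute TB:
[[-42, -42,  21, -63],
 [  6,   6,  -3,   9],
 [ -8,  -8,   4, -12]]
Now row reduce the product.
R2 ← R2 + (1/7)·R1: [0, 0, 0, 0]
R3 ← R3 − (4/21)·R1: [0, 0, 0, 0]
1 nonzero row, so rank(TB) = 1.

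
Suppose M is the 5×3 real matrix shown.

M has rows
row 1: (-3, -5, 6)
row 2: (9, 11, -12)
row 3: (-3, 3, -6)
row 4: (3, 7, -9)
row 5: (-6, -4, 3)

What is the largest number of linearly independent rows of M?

Row reduce to echelon form.
R2 ← R2 + (3)·R1: [0, -4, 6]
R3 ← R3 − R1: [0, 8, -12]
R4 ← R4 + R1: [0, 2, -3]
R5 ← R5 − (2)·R1: [0, 6, -9]
R3 ← R3 + (2)·R2: [0, 0, 0]
R4 ← R4 + (1/2)·R2: [0, 0, 0]
R5 ← R5 + (3/2)·R2: [0, 0, 0]
Echelon form has 2 nonzero rows, so rank(M) = 2.
The rank gives the maximum number of linearly independent rows: 2.

2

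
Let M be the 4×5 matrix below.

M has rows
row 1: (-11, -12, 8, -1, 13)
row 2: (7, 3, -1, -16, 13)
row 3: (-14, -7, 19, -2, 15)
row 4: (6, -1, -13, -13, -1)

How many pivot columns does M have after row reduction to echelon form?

4

Row reduce to echelon form.
R2 ← R2 + (7/11)·R1: [0, -51/11, 45/11, -183/11, 234/11]
R3 ← R3 − (14/11)·R1: [0, 91/11, 97/11, -8/11, -17/11]
R4 ← R4 + (6/11)·R1: [0, -83/11, -95/11, -149/11, 67/11]
R3 ← R3 + (91/51)·R2: [0, 0, 274/17, -517/17, 619/17]
R4 ← R4 − (83/51)·R2: [0, 0, -260/17, 230/17, -485/17]
R4 ← R4 + (130/137)·R3: [0, 0, 0, -2100/137, 825/137]
Echelon form has 4 nonzero rows, so rank(M) = 4.
Each nonzero row contributes one pivot column: 4 pivot columns.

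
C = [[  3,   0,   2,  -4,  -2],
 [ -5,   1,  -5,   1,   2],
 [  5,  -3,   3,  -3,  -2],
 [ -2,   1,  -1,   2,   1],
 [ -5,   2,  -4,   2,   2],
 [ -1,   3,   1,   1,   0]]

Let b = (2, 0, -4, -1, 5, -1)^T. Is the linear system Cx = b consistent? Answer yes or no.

Row reduce the augmented matrix [C | b].
R2 ← R2 + (5/3)·R1: [0, 1, -5/3, -17/3, -4/3, 10/3]
R3 ← R3 − (5/3)·R1: [0, -3, -1/3, 11/3, 4/3, -22/3]
R4 ← R4 + (2/3)·R1: [0, 1, 1/3, -2/3, -1/3, 1/3]
R5 ← R5 + (5/3)·R1: [0, 2, -2/3, -14/3, -4/3, 25/3]
R6 ← R6 + (1/3)·R1: [0, 3, 5/3, -1/3, -2/3, -1/3]
R3 ← R3 + (3)·R2: [0, 0, -16/3, -40/3, -8/3, 8/3]
R4 ← R4 − R2: [0, 0, 2, 5, 1, -3]
R5 ← R5 − (2)·R2: [0, 0, 8/3, 20/3, 4/3, 5/3]
R6 ← R6 − (3)·R2: [0, 0, 20/3, 50/3, 10/3, -31/3]
R4 ← R4 + (3/8)·R3: [0, 0, 0, 0, 0, -2]
R5 ← R5 + (1/2)·R3: [0, 0, 0, 0, 0, 3]
R6 ← R6 + (5/4)·R3: [0, 0, 0, 0, 0, -7]
R5 ← R5 + (3/2)·R4: [0, 0, 0, 0, 0, 0]
R6 ← R6 − (7/2)·R4: [0, 0, 0, 0, 0, 0]
The echelon form has 4 nonzero rows; the last pivot sits in the augmented column, so rank(C) = 3 but rank([C|b]) = 4.
Since the ranks differ, the system is inconsistent.

no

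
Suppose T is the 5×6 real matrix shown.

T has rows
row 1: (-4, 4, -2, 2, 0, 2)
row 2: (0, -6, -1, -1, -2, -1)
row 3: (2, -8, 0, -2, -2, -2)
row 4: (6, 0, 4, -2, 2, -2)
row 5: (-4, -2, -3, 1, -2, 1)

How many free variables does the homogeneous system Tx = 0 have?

4

Row reduce to echelon form.
R3 ← R3 + (1/2)·R1: [0, -6, -1, -1, -2, -1]
R4 ← R4 + (3/2)·R1: [0, 6, 1, 1, 2, 1]
R5 ← R5 − R1: [0, -6, -1, -1, -2, -1]
R3 ← R3 − R2: [0, 0, 0, 0, 0, 0]
R4 ← R4 + R2: [0, 0, 0, 0, 0, 0]
R5 ← R5 − R2: [0, 0, 0, 0, 0, 0]
2 nonzero rows, so rank(T) = 2.
T has 6 columns; by rank–nullity, nullity = 6 − 2 = 4.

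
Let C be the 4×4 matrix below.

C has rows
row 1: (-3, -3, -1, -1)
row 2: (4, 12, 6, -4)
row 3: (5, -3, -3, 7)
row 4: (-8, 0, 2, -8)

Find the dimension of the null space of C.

2

Row reduce to echelon form.
R2 ← R2 + (4/3)·R1: [0, 8, 14/3, -16/3]
R3 ← R3 + (5/3)·R1: [0, -8, -14/3, 16/3]
R4 ← R4 − (8/3)·R1: [0, 8, 14/3, -16/3]
R3 ← R3 + R2: [0, 0, 0, 0]
R4 ← R4 − R2: [0, 0, 0, 0]
2 nonzero rows, so rank(C) = 2.
C has 4 columns; by rank–nullity, nullity = 4 − 2 = 2.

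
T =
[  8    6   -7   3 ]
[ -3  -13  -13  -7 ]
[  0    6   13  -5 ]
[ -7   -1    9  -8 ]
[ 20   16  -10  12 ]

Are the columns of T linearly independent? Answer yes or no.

Row reduce T to echelon form.
R2 ← R2 + (3/8)·R1: [0, -43/4, -125/8, -47/8]
R4 ← R4 + (7/8)·R1: [0, 17/4, 23/8, -43/8]
R5 ← R5 − (5/2)·R1: [0, 1, 15/2, 9/2]
R3 ← R3 + (24/43)·R2: [0, 0, 184/43, -356/43]
R4 ← R4 + (17/43)·R2: [0, 0, -142/43, -331/43]
R5 ← R5 + (4/43)·R2: [0, 0, 260/43, 170/43]
R4 ← R4 + (71/92)·R3: [0, 0, 0, -324/23]
R5 ← R5 − (65/46)·R3: [0, 0, 0, 360/23]
R5 ← R5 + (10/9)·R4: [0, 0, 0, 0]
4 pivots among 4 columns.
Every column is a pivot column, so the columns are linearly independent.

yes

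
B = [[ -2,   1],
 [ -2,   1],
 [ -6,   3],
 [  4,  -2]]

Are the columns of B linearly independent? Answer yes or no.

no

Row reduce B to echelon form.
R2 ← R2 − R1: [0, 0]
R3 ← R3 − (3)·R1: [0, 0]
R4 ← R4 + (2)·R1: [0, 0]
1 pivot among 2 columns.
Only 1 < 2 pivot columns, so the columns are linearly dependent.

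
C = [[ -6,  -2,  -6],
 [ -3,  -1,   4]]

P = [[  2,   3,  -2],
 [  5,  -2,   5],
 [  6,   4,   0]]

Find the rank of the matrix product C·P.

2

First compute CP:
[[-58, -38,   2],
 [ 13,   9,   1]]
Now row reduce the product.
R2 ← R2 + (13/58)·R1: [0, 14/29, 42/29]
2 nonzero rows, so rank(CP) = 2.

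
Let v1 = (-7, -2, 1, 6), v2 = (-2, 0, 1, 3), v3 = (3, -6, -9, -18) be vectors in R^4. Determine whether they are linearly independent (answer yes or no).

no

Form the matrix with these vectors as rows and row reduce.
R2 ← R2 − (2/7)·R1: [0, 4/7, 5/7, 9/7]
R3 ← R3 + (3/7)·R1: [0, -48/7, -60/7, -108/7]
R3 ← R3 + (12)·R2: [0, 0, 0, 0]
2 nonzero rows, so the 3 vectors span a space of dimension 2.
Since 2 < 3, the vectors are linearly dependent.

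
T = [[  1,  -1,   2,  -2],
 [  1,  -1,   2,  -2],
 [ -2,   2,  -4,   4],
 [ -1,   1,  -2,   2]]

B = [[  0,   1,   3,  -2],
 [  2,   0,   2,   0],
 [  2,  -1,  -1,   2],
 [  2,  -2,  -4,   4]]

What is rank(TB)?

First compute TB:
[[ -2,   3,   7,  -6],
 [ -2,   3,   7,  -6],
 [  4,  -6, -14,  12],
 [  2,  -3,  -7,   6]]
Now row reduce the product.
R2 ← R2 − R1: [0, 0, 0, 0]
R3 ← R3 + (2)·R1: [0, 0, 0, 0]
R4 ← R4 + R1: [0, 0, 0, 0]
1 nonzero row, so rank(TB) = 1.

1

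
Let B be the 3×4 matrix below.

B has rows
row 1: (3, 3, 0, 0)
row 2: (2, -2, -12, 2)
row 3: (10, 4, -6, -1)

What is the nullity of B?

Row reduce to echelon form.
R2 ← R2 − (2/3)·R1: [0, -4, -12, 2]
R3 ← R3 − (10/3)·R1: [0, -6, -6, -1]
R3 ← R3 − (3/2)·R2: [0, 0, 12, -4]
3 nonzero rows, so rank(B) = 3.
B has 4 columns; by rank–nullity, nullity = 4 − 3 = 1.

1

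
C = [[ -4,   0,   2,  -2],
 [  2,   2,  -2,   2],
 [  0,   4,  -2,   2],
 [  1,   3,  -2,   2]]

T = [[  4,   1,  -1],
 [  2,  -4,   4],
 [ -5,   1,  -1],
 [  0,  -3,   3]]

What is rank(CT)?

First compute CT:
[[-26,   4,  -4],
 [ 22, -14,  14],
 [ 18, -24,  24],
 [ 20, -19,  19]]
Now row reduce the product.
R2 ← R2 + (11/13)·R1: [0, -138/13, 138/13]
R3 ← R3 + (9/13)·R1: [0, -276/13, 276/13]
R4 ← R4 + (10/13)·R1: [0, -207/13, 207/13]
R3 ← R3 − (2)·R2: [0, 0, 0]
R4 ← R4 − (3/2)·R2: [0, 0, 0]
2 nonzero rows, so rank(CT) = 2.

2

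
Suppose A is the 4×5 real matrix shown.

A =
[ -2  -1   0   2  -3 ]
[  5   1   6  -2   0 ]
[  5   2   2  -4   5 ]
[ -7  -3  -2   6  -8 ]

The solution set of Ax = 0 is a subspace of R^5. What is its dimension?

3

Row reduce to echelon form.
R2 ← R2 + (5/2)·R1: [0, -3/2, 6, 3, -15/2]
R3 ← R3 + (5/2)·R1: [0, -1/2, 2, 1, -5/2]
R4 ← R4 − (7/2)·R1: [0, 1/2, -2, -1, 5/2]
R3 ← R3 − (1/3)·R2: [0, 0, 0, 0, 0]
R4 ← R4 + (1/3)·R2: [0, 0, 0, 0, 0]
2 nonzero rows, so rank(A) = 2.
A has 5 columns; by rank–nullity, nullity = 5 − 2 = 3.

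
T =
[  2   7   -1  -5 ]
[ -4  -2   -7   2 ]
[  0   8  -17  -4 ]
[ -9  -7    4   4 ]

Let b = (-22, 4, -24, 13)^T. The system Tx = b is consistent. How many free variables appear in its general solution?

Row reduce the augmented matrix [T | b].
R2 ← R2 + (2)·R1: [0, 12, -9, -8, -40]
R4 ← R4 + (9/2)·R1: [0, 49/2, -1/2, -37/2, -86]
R3 ← R3 − (2/3)·R2: [0, 0, -11, 4/3, 8/3]
R4 ← R4 − (49/24)·R2: [0, 0, 143/8, -13/6, -13/3]
R4 ← R4 + (13/8)·R3: [0, 0, 0, 0, 0]
The echelon form has 3 nonzero rows, and every pivot lies in the first 4 columns, so rank(T) = rank([T|b]) = 3.
The system is consistent.
Free variables = (unknowns) − (rank) = 4 − 3 = 1.

1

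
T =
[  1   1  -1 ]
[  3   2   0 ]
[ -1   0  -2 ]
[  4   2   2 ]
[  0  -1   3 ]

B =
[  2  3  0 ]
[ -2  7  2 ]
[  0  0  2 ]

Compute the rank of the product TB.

2

First compute TB:
[[  0,  10,   0],
 [  2,  23,   4],
 [ -2,  -3,  -4],
 [  4,  26,   8],
 [  2,  -7,   4]]
Now row reduce the product.
Swap R1 ↔ R2
R3 ← R3 + R1: [0, 20, 0]
R4 ← R4 − (2)·R1: [0, -20, 0]
R5 ← R5 − R1: [0, -30, 0]
R3 ← R3 − (2)·R2: [0, 0, 0]
R4 ← R4 + (2)·R2: [0, 0, 0]
R5 ← R5 + (3)·R2: [0, 0, 0]
2 nonzero rows, so rank(TB) = 2.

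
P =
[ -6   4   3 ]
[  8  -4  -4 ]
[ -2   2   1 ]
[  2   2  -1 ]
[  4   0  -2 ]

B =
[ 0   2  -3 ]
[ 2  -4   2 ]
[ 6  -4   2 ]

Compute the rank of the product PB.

First compute PB:
[[ 26, -40,  32],
 [-32,  48, -40],
 [ 10, -16,  12],
 [ -2,   0,  -4],
 [-12,  16, -16]]
Now row reduce the product.
R2 ← R2 + (16/13)·R1: [0, -16/13, -8/13]
R3 ← R3 − (5/13)·R1: [0, -8/13, -4/13]
R4 ← R4 + (1/13)·R1: [0, -40/13, -20/13]
R5 ← R5 + (6/13)·R1: [0, -32/13, -16/13]
R3 ← R3 − (1/2)·R2: [0, 0, 0]
R4 ← R4 − (5/2)·R2: [0, 0, 0]
R5 ← R5 − (2)·R2: [0, 0, 0]
2 nonzero rows, so rank(PB) = 2.

2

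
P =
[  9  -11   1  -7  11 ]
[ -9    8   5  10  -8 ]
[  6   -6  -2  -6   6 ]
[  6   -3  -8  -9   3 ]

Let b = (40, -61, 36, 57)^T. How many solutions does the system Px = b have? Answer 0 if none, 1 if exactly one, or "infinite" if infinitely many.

Row reduce the augmented matrix [P | b].
R2 ← R2 + R1: [0, -3, 6, 3, 3, -21]
R3 ← R3 − (2/3)·R1: [0, 4/3, -8/3, -4/3, -4/3, 28/3]
R4 ← R4 − (2/3)·R1: [0, 13/3, -26/3, -13/3, -13/3, 91/3]
R3 ← R3 + (4/9)·R2: [0, 0, 0, 0, 0, 0]
R4 ← R4 + (13/9)·R2: [0, 0, 0, 0, 0, 0]
The echelon form has 2 nonzero rows, and every pivot lies in the first 5 columns, so rank(P) = rank([P|b]) = 2.
The system is consistent.
rank = 2 < 5 unknowns, so there are infinitely many solutions.

infinite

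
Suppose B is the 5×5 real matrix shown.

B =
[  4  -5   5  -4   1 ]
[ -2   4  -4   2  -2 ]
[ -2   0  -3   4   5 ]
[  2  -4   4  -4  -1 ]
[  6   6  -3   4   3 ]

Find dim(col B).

4

Row reduce to echelon form.
R2 ← R2 + (1/2)·R1: [0, 3/2, -3/2, 0, -3/2]
R3 ← R3 + (1/2)·R1: [0, -5/2, -1/2, 2, 11/2]
R4 ← R4 − (1/2)·R1: [0, -3/2, 3/2, -2, -3/2]
R5 ← R5 − (3/2)·R1: [0, 27/2, -21/2, 10, 3/2]
R3 ← R3 + (5/3)·R2: [0, 0, -3, 2, 3]
R4 ← R4 + R2: [0, 0, 0, -2, -3]
R5 ← R5 − (9)·R2: [0, 0, 3, 10, 15]
R5 ← R5 + R3: [0, 0, 0, 12, 18]
R5 ← R5 + (6)·R4: [0, 0, 0, 0, 0]
Echelon form has 4 nonzero rows, so rank(B) = 4.
The column space has dimension equal to the rank: 4.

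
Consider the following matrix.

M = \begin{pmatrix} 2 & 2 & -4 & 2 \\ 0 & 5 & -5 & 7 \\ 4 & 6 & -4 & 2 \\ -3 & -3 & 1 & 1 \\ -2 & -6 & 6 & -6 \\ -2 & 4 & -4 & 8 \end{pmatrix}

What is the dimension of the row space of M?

Row reduce to echelon form.
R3 ← R3 − (2)·R1: [0, 2, 4, -2]
R4 ← R4 + (3/2)·R1: [0, 0, -5, 4]
R5 ← R5 + R1: [0, -4, 2, -4]
R6 ← R6 + R1: [0, 6, -8, 10]
R3 ← R3 − (2/5)·R2: [0, 0, 6, -24/5]
R5 ← R5 + (4/5)·R2: [0, 0, -2, 8/5]
R6 ← R6 − (6/5)·R2: [0, 0, -2, 8/5]
R4 ← R4 + (5/6)·R3: [0, 0, 0, 0]
R5 ← R5 + (1/3)·R3: [0, 0, 0, 0]
R6 ← R6 + (1/3)·R3: [0, 0, 0, 0]
Echelon form has 3 nonzero rows, so rank(M) = 3.
The row space has dimension equal to the rank: 3.

3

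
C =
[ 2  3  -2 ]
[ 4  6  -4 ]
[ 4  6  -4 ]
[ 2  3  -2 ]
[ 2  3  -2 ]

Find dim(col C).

Row reduce to echelon form.
R2 ← R2 − (2)·R1: [0, 0, 0]
R3 ← R3 − (2)·R1: [0, 0, 0]
R4 ← R4 − R1: [0, 0, 0]
R5 ← R5 − R1: [0, 0, 0]
Echelon form has 1 nonzero row, so rank(C) = 1.
The column space has dimension equal to the rank: 1.

1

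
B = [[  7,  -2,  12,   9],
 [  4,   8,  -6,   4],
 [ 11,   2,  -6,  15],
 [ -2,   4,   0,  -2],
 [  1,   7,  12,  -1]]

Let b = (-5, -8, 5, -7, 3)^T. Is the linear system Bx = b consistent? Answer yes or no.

no

Row reduce the augmented matrix [B | b].
R2 ← R2 − (4/7)·R1: [0, 64/7, -90/7, -8/7, -36/7]
R3 ← R3 − (11/7)·R1: [0, 36/7, -174/7, 6/7, 90/7]
R4 ← R4 + (2/7)·R1: [0, 24/7, 24/7, 4/7, -59/7]
R5 ← R5 − (1/7)·R1: [0, 51/7, 72/7, -16/7, 26/7]
R3 ← R3 − (9/16)·R2: [0, 0, -141/8, 3/2, 63/4]
R4 ← R4 − (3/8)·R2: [0, 0, 33/4, 1, -13/2]
R5 ← R5 − (51/64)·R2: [0, 0, 657/32, -11/8, 125/16]
R4 ← R4 + (22/47)·R3: [0, 0, 0, 80/47, 41/47]
R5 ← R5 + (219/188)·R3: [0, 0, 0, 35/94, 2459/94]
R5 ← R5 − (7/32)·R4: [0, 0, 0, 0, 831/32]
The echelon form has 5 nonzero rows; the last pivot sits in the augmented column, so rank(B) = 4 but rank([B|b]) = 5.
Since the ranks differ, the system is inconsistent.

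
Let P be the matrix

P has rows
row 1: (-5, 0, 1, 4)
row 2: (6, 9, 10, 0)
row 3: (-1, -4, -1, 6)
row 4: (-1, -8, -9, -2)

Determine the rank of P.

Row reduce to echelon form.
R2 ← R2 + (6/5)·R1: [0, 9, 56/5, 24/5]
R3 ← R3 − (1/5)·R1: [0, -4, -6/5, 26/5]
R4 ← R4 − (1/5)·R1: [0, -8, -46/5, -14/5]
R3 ← R3 + (4/9)·R2: [0, 0, 34/9, 22/3]
R4 ← R4 + (8/9)·R2: [0, 0, 34/45, 22/15]
R4 ← R4 − (1/5)·R3: [0, 0, 0, 0]
Echelon form has 3 nonzero rows, so rank(P) = 3.

3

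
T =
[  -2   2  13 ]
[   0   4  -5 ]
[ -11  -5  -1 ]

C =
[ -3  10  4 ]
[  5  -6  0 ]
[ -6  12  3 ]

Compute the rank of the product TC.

2

First compute TC:
[[-62, 124,  31],
 [ 50, -84, -15],
 [ 14, -92, -47]]
Now row reduce the product.
R2 ← R2 + (25/31)·R1: [0, 16, 10]
R3 ← R3 + (7/31)·R1: [0, -64, -40]
R3 ← R3 + (4)·R2: [0, 0, 0]
2 nonzero rows, so rank(TC) = 2.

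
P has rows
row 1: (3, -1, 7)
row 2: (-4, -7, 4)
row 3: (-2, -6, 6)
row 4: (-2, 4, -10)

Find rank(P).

Row reduce to echelon form.
R2 ← R2 + (4/3)·R1: [0, -25/3, 40/3]
R3 ← R3 + (2/3)·R1: [0, -20/3, 32/3]
R4 ← R4 + (2/3)·R1: [0, 10/3, -16/3]
R3 ← R3 − (4/5)·R2: [0, 0, 0]
R4 ← R4 + (2/5)·R2: [0, 0, 0]
Echelon form has 2 nonzero rows, so rank(P) = 2.

2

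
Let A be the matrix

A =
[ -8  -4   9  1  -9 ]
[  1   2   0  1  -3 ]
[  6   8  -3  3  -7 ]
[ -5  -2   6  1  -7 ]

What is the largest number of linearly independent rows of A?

Row reduce to echelon form.
R2 ← R2 + (1/8)·R1: [0, 3/2, 9/8, 9/8, -33/8]
R3 ← R3 + (3/4)·R1: [0, 5, 15/4, 15/4, -55/4]
R4 ← R4 − (5/8)·R1: [0, 1/2, 3/8, 3/8, -11/8]
R3 ← R3 − (10/3)·R2: [0, 0, 0, 0, 0]
R4 ← R4 − (1/3)·R2: [0, 0, 0, 0, 0]
Echelon form has 2 nonzero rows, so rank(A) = 2.
The rank gives the maximum number of linearly independent rows: 2.

2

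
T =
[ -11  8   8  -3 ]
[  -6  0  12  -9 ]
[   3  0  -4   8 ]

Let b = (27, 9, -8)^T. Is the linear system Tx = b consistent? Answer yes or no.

Row reduce the augmented matrix [T | b].
R2 ← R2 − (6/11)·R1: [0, -48/11, 84/11, -81/11, -63/11]
R3 ← R3 + (3/11)·R1: [0, 24/11, -20/11, 79/11, -7/11]
R3 ← R3 + (1/2)·R2: [0, 0, 2, 7/2, -7/2]
The echelon form has 3 nonzero rows, and every pivot lies in the first 4 columns, so rank(T) = rank([T|b]) = 3.
The system is consistent.

yes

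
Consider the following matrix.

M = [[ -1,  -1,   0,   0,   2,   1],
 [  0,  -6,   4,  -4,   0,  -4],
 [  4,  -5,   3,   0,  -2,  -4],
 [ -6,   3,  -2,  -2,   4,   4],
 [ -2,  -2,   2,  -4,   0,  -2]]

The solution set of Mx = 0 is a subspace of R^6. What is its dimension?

3

Row reduce to echelon form.
R3 ← R3 + (4)·R1: [0, -9, 3, 0, 6, 0]
R4 ← R4 − (6)·R1: [0, 9, -2, -2, -8, -2]
R5 ← R5 − (2)·R1: [0, 0, 2, -4, -4, -4]
R3 ← R3 − (3/2)·R2: [0, 0, -3, 6, 6, 6]
R4 ← R4 + (3/2)·R2: [0, 0, 4, -8, -8, -8]
R4 ← R4 + (4/3)·R3: [0, 0, 0, 0, 0, 0]
R5 ← R5 + (2/3)·R3: [0, 0, 0, 0, 0, 0]
3 nonzero rows, so rank(M) = 3.
M has 6 columns; by rank–nullity, nullity = 6 − 3 = 3.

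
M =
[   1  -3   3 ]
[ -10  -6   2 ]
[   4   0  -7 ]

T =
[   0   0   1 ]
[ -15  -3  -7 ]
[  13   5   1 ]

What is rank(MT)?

3

First compute MT:
[[ 84,  24,  25],
 [116,  28,  34],
 [-91, -35,  -3]]
Now row reduce the product.
R2 ← R2 − (29/21)·R1: [0, -36/7, -11/21]
R3 ← R3 + (13/12)·R1: [0, -9, 289/12]
R3 ← R3 − (7/4)·R2: [0, 0, 25]
3 nonzero rows, so rank(MT) = 3.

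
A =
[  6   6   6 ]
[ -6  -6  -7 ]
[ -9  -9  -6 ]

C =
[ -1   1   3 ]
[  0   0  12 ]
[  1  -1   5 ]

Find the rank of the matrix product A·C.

2

First compute AC:
[[  0,   0, 120],
 [ -1,   1, -125],
 [  3,  -3, -165]]
Now row reduce the product.
Swap R1 ↔ R2
R3 ← R3 + (3)·R1: [0, 0, -540]
R3 ← R3 + (9/2)·R2: [0, 0, 0]
2 nonzero rows, so rank(AC) = 2.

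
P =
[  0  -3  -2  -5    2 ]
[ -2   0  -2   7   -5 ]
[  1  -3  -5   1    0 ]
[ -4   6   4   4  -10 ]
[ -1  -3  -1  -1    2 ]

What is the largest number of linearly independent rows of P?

Row reduce to echelon form.
Swap R1 ↔ R2
R3 ← R3 + (1/2)·R1: [0, -3, -6, 9/2, -5/2]
R4 ← R4 − (2)·R1: [0, 6, 8, -10, 0]
R5 ← R5 − (1/2)·R1: [0, -3, 0, -9/2, 9/2]
R3 ← R3 − R2: [0, 0, -4, 19/2, -9/2]
R4 ← R4 + (2)·R2: [0, 0, 4, -20, 4]
R5 ← R5 − R2: [0, 0, 2, 1/2, 5/2]
R4 ← R4 + R3: [0, 0, 0, -21/2, -1/2]
R5 ← R5 + (1/2)·R3: [0, 0, 0, 21/4, 1/4]
R5 ← R5 + (1/2)·R4: [0, 0, 0, 0, 0]
Echelon form has 4 nonzero rows, so rank(P) = 4.
The rank gives the maximum number of linearly independent rows: 4.

4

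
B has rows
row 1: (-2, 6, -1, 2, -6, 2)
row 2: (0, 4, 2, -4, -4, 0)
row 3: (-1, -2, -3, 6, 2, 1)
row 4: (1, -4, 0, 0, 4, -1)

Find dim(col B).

2

Row reduce to echelon form.
R3 ← R3 − (1/2)·R1: [0, -5, -5/2, 5, 5, 0]
R4 ← R4 + (1/2)·R1: [0, -1, -1/2, 1, 1, 0]
R3 ← R3 + (5/4)·R2: [0, 0, 0, 0, 0, 0]
R4 ← R4 + (1/4)·R2: [0, 0, 0, 0, 0, 0]
Echelon form has 2 nonzero rows, so rank(B) = 2.
The column space has dimension equal to the rank: 2.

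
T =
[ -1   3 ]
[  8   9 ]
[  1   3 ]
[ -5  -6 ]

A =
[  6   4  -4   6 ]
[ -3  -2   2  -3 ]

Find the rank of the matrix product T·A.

1

First compute TA:
[[-15, -10,  10, -15],
 [ 21,  14, -14,  21],
 [ -3,  -2,   2,  -3],
 [-12,  -8,   8, -12]]
Now row reduce the product.
R2 ← R2 + (7/5)·R1: [0, 0, 0, 0]
R3 ← R3 − (1/5)·R1: [0, 0, 0, 0]
R4 ← R4 − (4/5)·R1: [0, 0, 0, 0]
1 nonzero row, so rank(TA) = 1.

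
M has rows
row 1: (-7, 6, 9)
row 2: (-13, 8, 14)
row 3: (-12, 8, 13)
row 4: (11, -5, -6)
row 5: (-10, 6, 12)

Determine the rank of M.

3

Row reduce to echelon form.
R2 ← R2 − (13/7)·R1: [0, -22/7, -19/7]
R3 ← R3 − (12/7)·R1: [0, -16/7, -17/7]
R4 ← R4 + (11/7)·R1: [0, 31/7, 57/7]
R5 ← R5 − (10/7)·R1: [0, -18/7, -6/7]
R3 ← R3 − (8/11)·R2: [0, 0, -5/11]
R4 ← R4 + (31/22)·R2: [0, 0, 95/22]
R5 ← R5 − (9/11)·R2: [0, 0, 15/11]
R4 ← R4 + (19/2)·R3: [0, 0, 0]
R5 ← R5 + (3)·R3: [0, 0, 0]
Echelon form has 3 nonzero rows, so rank(M) = 3.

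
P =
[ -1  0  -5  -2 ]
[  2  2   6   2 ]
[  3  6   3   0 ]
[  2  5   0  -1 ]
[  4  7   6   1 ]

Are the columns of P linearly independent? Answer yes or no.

Row reduce P to echelon form.
R2 ← R2 + (2)·R1: [0, 2, -4, -2]
R3 ← R3 + (3)·R1: [0, 6, -12, -6]
R4 ← R4 + (2)·R1: [0, 5, -10, -5]
R5 ← R5 + (4)·R1: [0, 7, -14, -7]
R3 ← R3 − (3)·R2: [0, 0, 0, 0]
R4 ← R4 − (5/2)·R2: [0, 0, 0, 0]
R5 ← R5 − (7/2)·R2: [0, 0, 0, 0]
2 pivots among 4 columns.
Only 2 < 4 pivot columns, so the columns are linearly dependent.

no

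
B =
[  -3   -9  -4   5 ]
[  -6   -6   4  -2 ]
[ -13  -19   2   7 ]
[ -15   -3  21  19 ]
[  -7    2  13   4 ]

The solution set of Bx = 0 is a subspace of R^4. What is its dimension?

0

Row reduce to echelon form.
R2 ← R2 − (2)·R1: [0, 12, 12, -12]
R3 ← R3 − (13/3)·R1: [0, 20, 58/3, -44/3]
R4 ← R4 − (5)·R1: [0, 42, 41, -6]
R5 ← R5 − (7/3)·R1: [0, 23, 67/3, -23/3]
R3 ← R3 − (5/3)·R2: [0, 0, -2/3, 16/3]
R4 ← R4 − (7/2)·R2: [0, 0, -1, 36]
R5 ← R5 − (23/12)·R2: [0, 0, -2/3, 46/3]
R4 ← R4 − (3/2)·R3: [0, 0, 0, 28]
R5 ← R5 − R3: [0, 0, 0, 10]
R5 ← R5 − (5/14)·R4: [0, 0, 0, 0]
4 nonzero rows, so rank(B) = 4.
B has 4 columns; by rank–nullity, nullity = 4 − 4 = 0.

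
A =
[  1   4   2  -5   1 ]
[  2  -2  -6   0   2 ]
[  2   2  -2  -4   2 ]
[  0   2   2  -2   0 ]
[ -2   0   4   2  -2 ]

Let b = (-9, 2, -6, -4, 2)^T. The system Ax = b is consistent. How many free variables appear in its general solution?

Row reduce the augmented matrix [A | b].
R2 ← R2 − (2)·R1: [0, -10, -10, 10, 0, 20]
R3 ← R3 − (2)·R1: [0, -6, -6, 6, 0, 12]
R5 ← R5 + (2)·R1: [0, 8, 8, -8, 0, -16]
R3 ← R3 − (3/5)·R2: [0, 0, 0, 0, 0, 0]
R4 ← R4 + (1/5)·R2: [0, 0, 0, 0, 0, 0]
R5 ← R5 + (4/5)·R2: [0, 0, 0, 0, 0, 0]
The echelon form has 2 nonzero rows, and every pivot lies in the first 5 columns, so rank(A) = rank([A|b]) = 2.
The system is consistent.
Free variables = (unknowns) − (rank) = 5 − 2 = 3.

3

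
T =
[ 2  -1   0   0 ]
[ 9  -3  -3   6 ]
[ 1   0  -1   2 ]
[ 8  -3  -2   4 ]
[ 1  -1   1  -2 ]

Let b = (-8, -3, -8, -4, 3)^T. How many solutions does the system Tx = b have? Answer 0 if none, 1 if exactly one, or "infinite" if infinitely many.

0

Row reduce the augmented matrix [T | b].
R2 ← R2 − (9/2)·R1: [0, 3/2, -3, 6, 33]
R3 ← R3 − (1/2)·R1: [0, 1/2, -1, 2, -4]
R4 ← R4 − (4)·R1: [0, 1, -2, 4, 28]
R5 ← R5 − (1/2)·R1: [0, -1/2, 1, -2, 7]
R3 ← R3 − (1/3)·R2: [0, 0, 0, 0, -15]
R4 ← R4 − (2/3)·R2: [0, 0, 0, 0, 6]
R5 ← R5 + (1/3)·R2: [0, 0, 0, 0, 18]
R4 ← R4 + (2/5)·R3: [0, 0, 0, 0, 0]
R5 ← R5 + (6/5)·R3: [0, 0, 0, 0, 0]
The echelon form has 3 nonzero rows; the last pivot sits in the augmented column, so rank(T) = 2 but rank([T|b]) = 3.
Since the ranks differ, the system is inconsistent.
It has no solutions.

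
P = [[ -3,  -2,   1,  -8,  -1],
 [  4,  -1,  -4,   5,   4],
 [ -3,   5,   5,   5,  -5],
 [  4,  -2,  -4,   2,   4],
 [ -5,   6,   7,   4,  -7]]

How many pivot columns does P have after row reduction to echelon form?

Row reduce to echelon form.
R2 ← R2 + (4/3)·R1: [0, -11/3, -8/3, -17/3, 8/3]
R3 ← R3 − R1: [0, 7, 4, 13, -4]
R4 ← R4 + (4/3)·R1: [0, -14/3, -8/3, -26/3, 8/3]
R5 ← R5 − (5/3)·R1: [0, 28/3, 16/3, 52/3, -16/3]
R3 ← R3 + (21/11)·R2: [0, 0, -12/11, 24/11, 12/11]
R4 ← R4 − (14/11)·R2: [0, 0, 8/11, -16/11, -8/11]
R5 ← R5 + (28/11)·R2: [0, 0, -16/11, 32/11, 16/11]
R4 ← R4 + (2/3)·R3: [0, 0, 0, 0, 0]
R5 ← R5 − (4/3)·R3: [0, 0, 0, 0, 0]
Echelon form has 3 nonzero rows, so rank(P) = 3.
Each nonzero row contributes one pivot column: 3 pivot columns.

3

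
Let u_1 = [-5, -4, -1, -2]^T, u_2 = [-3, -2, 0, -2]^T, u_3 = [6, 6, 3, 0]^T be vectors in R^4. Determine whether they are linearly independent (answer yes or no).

Form the matrix with these vectors as rows and row reduce.
R2 ← R2 − (3/5)·R1: [0, 2/5, 3/5, -4/5]
R3 ← R3 + (6/5)·R1: [0, 6/5, 9/5, -12/5]
R3 ← R3 − (3)·R2: [0, 0, 0, 0]
2 nonzero rows, so the 3 vectors span a space of dimension 2.
Since 2 < 3, the vectors are linearly dependent.

no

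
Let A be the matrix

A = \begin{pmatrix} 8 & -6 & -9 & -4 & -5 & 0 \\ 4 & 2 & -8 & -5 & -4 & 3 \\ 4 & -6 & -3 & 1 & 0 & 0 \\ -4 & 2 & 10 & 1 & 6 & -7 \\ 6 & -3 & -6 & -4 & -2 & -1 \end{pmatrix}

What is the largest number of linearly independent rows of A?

Row reduce to echelon form.
R2 ← R2 − (1/2)·R1: [0, 5, -7/2, -3, -3/2, 3]
R3 ← R3 − (1/2)·R1: [0, -3, 3/2, 3, 5/2, 0]
R4 ← R4 + (1/2)·R1: [0, -1, 11/2, -1, 7/2, -7]
R5 ← R5 − (3/4)·R1: [0, 3/2, 3/4, -1, 7/4, -1]
R3 ← R3 + (3/5)·R2: [0, 0, -3/5, 6/5, 8/5, 9/5]
R4 ← R4 + (1/5)·R2: [0, 0, 24/5, -8/5, 16/5, -32/5]
R5 ← R5 − (3/10)·R2: [0, 0, 9/5, -1/10, 11/5, -19/10]
R4 ← R4 + (8)·R3: [0, 0, 0, 8, 16, 8]
R5 ← R5 + (3)·R3: [0, 0, 0, 7/2, 7, 7/2]
R5 ← R5 − (7/16)·R4: [0, 0, 0, 0, 0, 0]
Echelon form has 4 nonzero rows, so rank(A) = 4.
The rank gives the maximum number of linearly independent rows: 4.

4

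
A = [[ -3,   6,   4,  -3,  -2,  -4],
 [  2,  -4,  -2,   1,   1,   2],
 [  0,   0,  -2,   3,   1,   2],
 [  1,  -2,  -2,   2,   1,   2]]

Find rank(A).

2

Row reduce to echelon form.
R2 ← R2 + (2/3)·R1: [0, 0, 2/3, -1, -1/3, -2/3]
R4 ← R4 + (1/3)·R1: [0, 0, -2/3, 1, 1/3, 2/3]
R3 ← R3 + (3)·R2: [0, 0, 0, 0, 0, 0]
R4 ← R4 + R2: [0, 0, 0, 0, 0, 0]
Echelon form has 2 nonzero rows, so rank(A) = 2.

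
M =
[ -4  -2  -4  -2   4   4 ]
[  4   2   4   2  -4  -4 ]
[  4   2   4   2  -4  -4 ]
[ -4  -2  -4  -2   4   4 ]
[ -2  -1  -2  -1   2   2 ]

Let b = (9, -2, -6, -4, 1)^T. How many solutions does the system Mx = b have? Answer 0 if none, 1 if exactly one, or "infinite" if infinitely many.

Row reduce the augmented matrix [M | b].
R2 ← R2 + R1: [0, 0, 0, 0, 0, 0, 7]
R3 ← R3 + R1: [0, 0, 0, 0, 0, 0, 3]
R4 ← R4 − R1: [0, 0, 0, 0, 0, 0, -13]
R5 ← R5 − (1/2)·R1: [0, 0, 0, 0, 0, 0, -7/2]
R3 ← R3 − (3/7)·R2: [0, 0, 0, 0, 0, 0, 0]
R4 ← R4 + (13/7)·R2: [0, 0, 0, 0, 0, 0, 0]
R5 ← R5 + (1/2)·R2: [0, 0, 0, 0, 0, 0, 0]
The echelon form has 2 nonzero rows; the last pivot sits in the augmented column, so rank(M) = 1 but rank([M|b]) = 2.
Since the ranks differ, the system is inconsistent.
It has no solutions.

0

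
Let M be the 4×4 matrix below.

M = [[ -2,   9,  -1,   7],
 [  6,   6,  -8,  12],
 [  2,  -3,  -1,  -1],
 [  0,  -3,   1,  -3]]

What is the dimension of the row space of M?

Row reduce to echelon form.
R2 ← R2 + (3)·R1: [0, 33, -11, 33]
R3 ← R3 + R1: [0, 6, -2, 6]
R3 ← R3 − (2/11)·R2: [0, 0, 0, 0]
R4 ← R4 + (1/11)·R2: [0, 0, 0, 0]
Echelon form has 2 nonzero rows, so rank(M) = 2.
The row space has dimension equal to the rank: 2.

2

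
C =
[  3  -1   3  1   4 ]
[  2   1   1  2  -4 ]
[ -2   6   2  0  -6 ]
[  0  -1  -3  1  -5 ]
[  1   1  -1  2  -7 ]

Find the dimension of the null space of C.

2

Row reduce to echelon form.
R2 ← R2 − (2/3)·R1: [0, 5/3, -1, 4/3, -20/3]
R3 ← R3 + (2/3)·R1: [0, 16/3, 4, 2/3, -10/3]
R5 ← R5 − (1/3)·R1: [0, 4/3, -2, 5/3, -25/3]
R3 ← R3 − (16/5)·R2: [0, 0, 36/5, -18/5, 18]
R4 ← R4 + (3/5)·R2: [0, 0, -18/5, 9/5, -9]
R5 ← R5 − (4/5)·R2: [0, 0, -6/5, 3/5, -3]
R4 ← R4 + (1/2)·R3: [0, 0, 0, 0, 0]
R5 ← R5 + (1/6)·R3: [0, 0, 0, 0, 0]
3 nonzero rows, so rank(C) = 3.
C has 5 columns; by rank–nullity, nullity = 5 − 3 = 2.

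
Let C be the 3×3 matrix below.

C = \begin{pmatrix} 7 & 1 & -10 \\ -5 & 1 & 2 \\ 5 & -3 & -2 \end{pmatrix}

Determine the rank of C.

Row reduce to echelon form.
R2 ← R2 + (5/7)·R1: [0, 12/7, -36/7]
R3 ← R3 − (5/7)·R1: [0, -26/7, 36/7]
R3 ← R3 + (13/6)·R2: [0, 0, -6]
Echelon form has 3 nonzero rows, so rank(C) = 3.

3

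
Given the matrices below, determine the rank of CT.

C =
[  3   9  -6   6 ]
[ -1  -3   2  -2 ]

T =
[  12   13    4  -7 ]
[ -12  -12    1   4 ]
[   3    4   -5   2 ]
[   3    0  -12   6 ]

1

First compute CT:
[[-72, -93, -21,  39],
 [ 24,  31,   7, -13]]
Now row reduce the product.
R2 ← R2 + (1/3)·R1: [0, 0, 0, 0]
1 nonzero row, so rank(CT) = 1.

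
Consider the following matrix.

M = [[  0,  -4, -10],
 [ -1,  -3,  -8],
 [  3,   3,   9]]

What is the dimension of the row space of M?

Row reduce to echelon form.
Swap R1 ↔ R2
R3 ← R3 + (3)·R1: [0, -6, -15]
R3 ← R3 − (3/2)·R2: [0, 0, 0]
Echelon form has 2 nonzero rows, so rank(M) = 2.
The row space has dimension equal to the rank: 2.

2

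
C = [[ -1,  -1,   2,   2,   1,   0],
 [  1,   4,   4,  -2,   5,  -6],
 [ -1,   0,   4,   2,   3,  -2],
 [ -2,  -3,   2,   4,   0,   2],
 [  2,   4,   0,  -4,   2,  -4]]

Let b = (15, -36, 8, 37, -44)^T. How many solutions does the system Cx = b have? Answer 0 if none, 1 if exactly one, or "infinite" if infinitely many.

Row reduce the augmented matrix [C | b].
R2 ← R2 + R1: [0, 3, 6, 0, 6, -6, -21]
R3 ← R3 − R1: [0, 1, 2, 0, 2, -2, -7]
R4 ← R4 − (2)·R1: [0, -1, -2, 0, -2, 2, 7]
R5 ← R5 + (2)·R1: [0, 2, 4, 0, 4, -4, -14]
R3 ← R3 − (1/3)·R2: [0, 0, 0, 0, 0, 0, 0]
R4 ← R4 + (1/3)·R2: [0, 0, 0, 0, 0, 0, 0]
R5 ← R5 − (2/3)·R2: [0, 0, 0, 0, 0, 0, 0]
The echelon form has 2 nonzero rows, and every pivot lies in the first 6 columns, so rank(C) = rank([C|b]) = 2.
The system is consistent.
rank = 2 < 6 unknowns, so there are infinitely many solutions.

infinite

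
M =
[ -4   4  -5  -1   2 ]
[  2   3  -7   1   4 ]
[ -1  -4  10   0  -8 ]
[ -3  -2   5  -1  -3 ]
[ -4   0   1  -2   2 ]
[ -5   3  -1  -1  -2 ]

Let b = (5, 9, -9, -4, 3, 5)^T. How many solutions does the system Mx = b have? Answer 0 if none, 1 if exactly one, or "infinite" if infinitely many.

0

Row reduce the augmented matrix [M | b].
R2 ← R2 + (1/2)·R1: [0, 5, -19/2, 1/2, 5, 23/2]
R3 ← R3 − (1/4)·R1: [0, -5, 45/4, 1/4, -17/2, -41/4]
R4 ← R4 − (3/4)·R1: [0, -5, 35/4, -1/4, -9/2, -31/4]
R5 ← R5 − R1: [0, -4, 6, -1, 0, -2]
R6 ← R6 − (5/4)·R1: [0, -2, 21/4, 1/4, -9/2, -5/4]
R3 ← R3 + R2: [0, 0, 7/4, 3/4, -7/2, 5/4]
R4 ← R4 + R2: [0, 0, -3/4, 1/4, 1/2, 15/4]
R5 ← R5 + (4/5)·R2: [0, 0, -8/5, -3/5, 4, 36/5]
R6 ← R6 + (2/5)·R2: [0, 0, 29/20, 9/20, -5/2, 67/20]
R4 ← R4 + (3/7)·R3: [0, 0, 0, 4/7, -1, 30/7]
R5 ← R5 + (32/35)·R3: [0, 0, 0, 3/35, 4/5, 292/35]
R6 ← R6 − (29/35)·R3: [0, 0, 0, -6/35, 2/5, 81/35]
R5 ← R5 − (3/20)·R4: [0, 0, 0, 0, 19/20, 77/10]
R6 ← R6 + (3/10)·R4: [0, 0, 0, 0, 1/10, 18/5]
R6 ← R6 − (2/19)·R5: [0, 0, 0, 0, 0, 53/19]
The echelon form has 6 nonzero rows; the last pivot sits in the augmented column, so rank(M) = 5 but rank([M|b]) = 6.
Since the ranks differ, the system is inconsistent.
It has no solutions.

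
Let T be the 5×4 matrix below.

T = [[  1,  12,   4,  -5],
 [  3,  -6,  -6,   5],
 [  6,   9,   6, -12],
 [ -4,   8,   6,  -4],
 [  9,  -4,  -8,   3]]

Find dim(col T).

3

Row reduce to echelon form.
R2 ← R2 − (3)·R1: [0, -42, -18, 20]
R3 ← R3 − (6)·R1: [0, -63, -18, 18]
R4 ← R4 + (4)·R1: [0, 56, 22, -24]
R5 ← R5 − (9)·R1: [0, -112, -44, 48]
R3 ← R3 − (3/2)·R2: [0, 0, 9, -12]
R4 ← R4 + (4/3)·R2: [0, 0, -2, 8/3]
R5 ← R5 − (8/3)·R2: [0, 0, 4, -16/3]
R4 ← R4 + (2/9)·R3: [0, 0, 0, 0]
R5 ← R5 − (4/9)·R3: [0, 0, 0, 0]
Echelon form has 3 nonzero rows, so rank(T) = 3.
The column space has dimension equal to the rank: 3.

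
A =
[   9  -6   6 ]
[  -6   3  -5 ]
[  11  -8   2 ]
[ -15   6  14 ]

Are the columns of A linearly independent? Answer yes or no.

yes

Row reduce A to echelon form.
R2 ← R2 + (2/3)·R1: [0, -1, -1]
R3 ← R3 − (11/9)·R1: [0, -2/3, -16/3]
R4 ← R4 + (5/3)·R1: [0, -4, 24]
R3 ← R3 − (2/3)·R2: [0, 0, -14/3]
R4 ← R4 − (4)·R2: [0, 0, 28]
R4 ← R4 + (6)·R3: [0, 0, 0]
3 pivots among 3 columns.
Every column is a pivot column, so the columns are linearly independent.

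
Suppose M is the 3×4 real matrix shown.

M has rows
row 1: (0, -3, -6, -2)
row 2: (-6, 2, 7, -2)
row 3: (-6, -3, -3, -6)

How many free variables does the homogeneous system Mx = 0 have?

1

Row reduce to echelon form.
Swap R1 ↔ R2
R3 ← R3 − R1: [0, -5, -10, -4]
R3 ← R3 − (5/3)·R2: [0, 0, 0, -2/3]
3 nonzero rows, so rank(M) = 3.
M has 4 columns; by rank–nullity, nullity = 4 − 3 = 1.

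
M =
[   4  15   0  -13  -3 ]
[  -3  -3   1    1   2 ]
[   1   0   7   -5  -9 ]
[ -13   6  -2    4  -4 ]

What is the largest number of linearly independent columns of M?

4

Row reduce to echelon form.
R2 ← R2 + (3/4)·R1: [0, 33/4, 1, -35/4, -1/4]
R3 ← R3 − (1/4)·R1: [0, -15/4, 7, -7/4, -33/4]
R4 ← R4 + (13/4)·R1: [0, 219/4, -2, -153/4, -55/4]
R3 ← R3 + (5/11)·R2: [0, 0, 82/11, -63/11, -92/11]
R4 ← R4 − (73/11)·R2: [0, 0, -95/11, 218/11, -133/11]
R4 ← R4 + (95/82)·R3: [0, 0, 0, 1081/82, -893/41]
Echelon form has 4 nonzero rows, so rank(M) = 4.
The rank gives the maximum number of linearly independent columns: 4.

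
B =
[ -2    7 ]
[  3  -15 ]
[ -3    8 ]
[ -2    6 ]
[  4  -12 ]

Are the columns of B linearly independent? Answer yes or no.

Row reduce B to echelon form.
R2 ← R2 + (3/2)·R1: [0, -9/2]
R3 ← R3 − (3/2)·R1: [0, -5/2]
R4 ← R4 − R1: [0, -1]
R5 ← R5 + (2)·R1: [0, 2]
R3 ← R3 − (5/9)·R2: [0, 0]
R4 ← R4 − (2/9)·R2: [0, 0]
R5 ← R5 + (4/9)·R2: [0, 0]
2 pivots among 2 columns.
Every column is a pivot column, so the columns are linearly independent.

yes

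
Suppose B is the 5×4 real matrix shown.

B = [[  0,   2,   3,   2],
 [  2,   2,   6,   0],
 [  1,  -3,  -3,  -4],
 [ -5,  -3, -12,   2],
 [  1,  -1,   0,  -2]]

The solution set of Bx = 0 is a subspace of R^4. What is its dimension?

Row reduce to echelon form.
Swap R1 ↔ R2
R3 ← R3 − (1/2)·R1: [0, -4, -6, -4]
R4 ← R4 + (5/2)·R1: [0, 2, 3, 2]
R5 ← R5 − (1/2)·R1: [0, -2, -3, -2]
R3 ← R3 + (2)·R2: [0, 0, 0, 0]
R4 ← R4 − R2: [0, 0, 0, 0]
R5 ← R5 + R2: [0, 0, 0, 0]
2 nonzero rows, so rank(B) = 2.
B has 4 columns; by rank–nullity, nullity = 4 − 2 = 2.

2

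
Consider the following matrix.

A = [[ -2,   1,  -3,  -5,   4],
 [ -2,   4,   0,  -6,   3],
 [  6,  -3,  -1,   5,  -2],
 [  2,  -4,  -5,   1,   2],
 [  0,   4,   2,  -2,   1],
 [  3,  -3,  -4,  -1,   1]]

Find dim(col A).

Row reduce to echelon form.
R2 ← R2 − R1: [0, 3, 3, -1, -1]
R3 ← R3 + (3)·R1: [0, 0, -10, -10, 10]
R4 ← R4 + R1: [0, -3, -8, -4, 6]
R6 ← R6 + (3/2)·R1: [0, -3/2, -17/2, -17/2, 7]
R4 ← R4 + R2: [0, 0, -5, -5, 5]
R5 ← R5 − (4/3)·R2: [0, 0, -2, -2/3, 7/3]
R6 ← R6 + (1/2)·R2: [0, 0, -7, -9, 13/2]
R4 ← R4 − (1/2)·R3: [0, 0, 0, 0, 0]
R5 ← R5 − (1/5)·R3: [0, 0, 0, 4/3, 1/3]
R6 ← R6 − (7/10)·R3: [0, 0, 0, -2, -1/2]
Swap R4 ↔ R5
R6 ← R6 + (3/2)·R4: [0, 0, 0, 0, 0]
Echelon form has 4 nonzero rows, so rank(A) = 4.
The column space has dimension equal to the rank: 4.

4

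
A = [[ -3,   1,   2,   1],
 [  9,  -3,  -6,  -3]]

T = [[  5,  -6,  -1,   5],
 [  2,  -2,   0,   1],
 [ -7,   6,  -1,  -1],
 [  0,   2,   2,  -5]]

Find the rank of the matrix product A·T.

1

First compute AT:
[[-27,  30,   3, -21],
 [ 81, -90,  -9,  63]]
Now row reduce the product.
R2 ← R2 + (3)·R1: [0, 0, 0, 0]
1 nonzero row, so rank(AT) = 1.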